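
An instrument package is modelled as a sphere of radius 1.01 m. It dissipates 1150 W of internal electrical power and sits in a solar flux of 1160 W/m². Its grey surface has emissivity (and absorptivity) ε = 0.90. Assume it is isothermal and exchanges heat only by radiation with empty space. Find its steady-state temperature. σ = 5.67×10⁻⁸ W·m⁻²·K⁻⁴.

T ≈ 288 K

At steady state, absorbed solar power + internal power = radiated power.
Absorbed: α·S·A_cross = 0.90·1160·3.205 = 3346 W (cross-section πr²).
Total input = 3346 + 1150 = 4496 W.
Radiated: εσ·A_surf·T⁴ with A_surf = 4πr² = 12.82 m².
T⁴ = 4496/(0.90·5.67×10⁻⁸·12.82) = 6.873×10⁹ K⁴.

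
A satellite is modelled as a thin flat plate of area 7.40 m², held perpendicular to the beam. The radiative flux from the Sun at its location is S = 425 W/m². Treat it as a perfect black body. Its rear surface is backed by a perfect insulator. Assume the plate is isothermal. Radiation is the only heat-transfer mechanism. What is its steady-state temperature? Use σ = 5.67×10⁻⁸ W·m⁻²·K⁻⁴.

T ≈ 294 K

At equilibrium, absorbed power = emitted power.
Absorbing cross-section = A = 7.400 m²; emitting surface = A = 7.400 m² (ratio 1).
S·A_cross = εσ·A_surf·T⁴  ⇒  T⁴ = S/(1σ).
T⁴ = 1.00·425/(1·5.67×10⁻⁸) = 7.496×10⁹ K⁴.
T = (7.496×10⁹)^(1/4).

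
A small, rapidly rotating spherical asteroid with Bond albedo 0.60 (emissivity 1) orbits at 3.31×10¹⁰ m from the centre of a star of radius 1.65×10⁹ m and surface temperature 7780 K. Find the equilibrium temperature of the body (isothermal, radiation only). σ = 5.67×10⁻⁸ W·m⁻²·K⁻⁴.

The star's surface emits σT_*⁴; at distance d the flux is S = σT_*⁴(R_*/d)².
S = 5.67×10⁻⁸·(7780)⁴·(1.65×10⁹/3.31×10¹⁰)² = 5.162×10⁵ W/m².
For an isothermal sphere T⁴ = (1−a)S/(4σ) = 9.104×10¹¹ K⁴.

T ≈ 977 K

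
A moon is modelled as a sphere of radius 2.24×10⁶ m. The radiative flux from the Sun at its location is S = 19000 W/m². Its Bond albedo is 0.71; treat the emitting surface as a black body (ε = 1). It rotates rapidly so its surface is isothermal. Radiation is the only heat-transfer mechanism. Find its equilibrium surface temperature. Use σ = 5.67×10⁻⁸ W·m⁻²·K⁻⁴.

At equilibrium, absorbed power = emitted power.
Absorbing cross-section = πr² = 1.576×10¹³ m²; emitting surface = 4πr² = 6.305×10¹³ m² (ratio 4).
(1−a)S·A_cross = εσ·A_surf·T⁴  ⇒  T⁴ = (1−a)S/(4σ).
T⁴ = 0.290·19000/(4·5.67×10⁻⁸) = 2.429×10¹⁰ K⁴.
T = (2.429×10¹⁰)^(1/4).

T ≈ 395 K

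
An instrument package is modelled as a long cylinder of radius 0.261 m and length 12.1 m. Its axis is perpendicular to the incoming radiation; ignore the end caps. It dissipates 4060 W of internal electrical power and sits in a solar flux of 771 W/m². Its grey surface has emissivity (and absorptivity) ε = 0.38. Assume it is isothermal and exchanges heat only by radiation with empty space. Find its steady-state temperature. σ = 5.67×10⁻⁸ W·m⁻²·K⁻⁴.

At steady state, absorbed solar power + internal power = radiated power.
Absorbed: α·S·A_cross = 0.38·771·6.316 = 1851 W (cross-section 2rL).
Total input = 1851 + 4060 = 5911 W.
Radiated: εσ·A_surf·T⁴ with A_surf = 2πrL = 19.84 m².
T⁴ = 5911/(0.38·5.67×10⁻⁸·19.84) = 1.382×10¹⁰ K⁴.

T ≈ 343 K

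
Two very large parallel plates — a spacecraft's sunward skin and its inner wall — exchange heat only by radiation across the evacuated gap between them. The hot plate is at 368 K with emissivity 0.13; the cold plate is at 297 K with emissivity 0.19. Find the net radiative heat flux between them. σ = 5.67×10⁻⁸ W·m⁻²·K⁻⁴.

For two infinite grey parallel plates, q = σ(T₁⁴ − T₂⁴)/(1/ε₁ + 1/ε₂ − 1).
T₁⁴ − T₂⁴ = 1.834×10¹⁰ − 7.781×10⁹ = 1.056×10¹⁰ K⁴.
1/ε₁ + 1/ε₂ − 1 = 7.692 + 5.263 − 1 = 11.96.
q = 5.67×10⁻⁸ × 1.056×10¹⁰ / 11.96.

q ≈ 50.1 W/m²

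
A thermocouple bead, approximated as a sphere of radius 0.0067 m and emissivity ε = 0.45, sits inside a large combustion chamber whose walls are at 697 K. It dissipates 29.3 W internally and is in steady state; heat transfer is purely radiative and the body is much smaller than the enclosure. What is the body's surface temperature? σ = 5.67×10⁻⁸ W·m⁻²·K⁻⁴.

T ≈ 1230 K

For a small grey body in a large enclosure, net radiated power = εσA(T⁴ − T_w⁴).
Steady state: P = εσA(T⁴ − T_w⁴) with A = 4πr² = 5.641×10⁻⁴ m².
T⁴ = P/(εσA) + T_w⁴ = 29.3/(0.45·5.67×10⁻⁸·5.641×10⁻⁴) + (697)⁴
    = 2.036×10¹² + 2.360×10¹¹ = 2.272×10¹² K⁴.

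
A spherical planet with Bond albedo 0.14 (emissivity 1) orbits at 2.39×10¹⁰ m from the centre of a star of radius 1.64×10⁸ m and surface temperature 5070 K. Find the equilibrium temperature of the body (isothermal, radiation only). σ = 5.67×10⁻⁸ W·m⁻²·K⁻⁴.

T ≈ 286 K

The star's surface emits σT_*⁴; at distance d the flux is S = σT_*⁴(R_*/d)².
S = 5.67×10⁻⁸·(5070)⁴·(1.64×10⁸/2.39×10¹⁰)² = 1764 W/m².
For an isothermal sphere T⁴ = (1−a)S/(4σ) = 6.689×10⁹ K⁴.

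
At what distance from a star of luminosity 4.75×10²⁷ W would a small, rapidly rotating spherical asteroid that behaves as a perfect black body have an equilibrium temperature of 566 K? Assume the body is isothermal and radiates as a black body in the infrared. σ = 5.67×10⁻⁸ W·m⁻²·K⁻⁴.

For an isothermal black-emitting sphere, (1−a)S·πr² = σ·4πr²·T⁴ ⇒ S = 4σT⁴/(1−a).
S = 4·5.67×10⁻⁸·(566)⁴/1.00 = 23280 W/m².
Flux falls as S = L/(4πd²), so d = √(L/(4πS)) = √(4.75×10²⁷/(4π·23280)).

d ≈ 1.27×10¹¹ m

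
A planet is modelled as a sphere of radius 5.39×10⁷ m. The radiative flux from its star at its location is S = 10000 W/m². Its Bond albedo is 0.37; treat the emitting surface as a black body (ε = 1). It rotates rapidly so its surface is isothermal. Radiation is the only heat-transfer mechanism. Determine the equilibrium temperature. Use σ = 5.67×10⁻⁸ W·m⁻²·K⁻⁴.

At equilibrium, absorbed power = emitted power.
Absorbing cross-section = πr² = 9.127×10¹⁵ m²; emitting surface = 4πr² = 3.651×10¹⁶ m² (ratio 4).
(1−a)S·A_cross = εσ·A_surf·T⁴  ⇒  T⁴ = (1−a)S/(4σ).
T⁴ = 0.630·10000/(4·5.67×10⁻⁸) = 2.778×10¹⁰ K⁴.
T = (2.778×10¹⁰)^(1/4).

T ≈ 408 K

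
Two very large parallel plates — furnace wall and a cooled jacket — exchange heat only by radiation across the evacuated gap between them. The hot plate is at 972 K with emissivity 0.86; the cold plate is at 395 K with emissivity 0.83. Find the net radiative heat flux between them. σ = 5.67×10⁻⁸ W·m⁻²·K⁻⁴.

For two infinite grey parallel plates, q = σ(T₁⁴ − T₂⁴)/(1/ε₁ + 1/ε₂ − 1).
T₁⁴ − T₂⁴ = 8.926×10¹¹ − 2.434×10¹⁰ = 8.683×10¹¹ K⁴.
1/ε₁ + 1/ε₂ − 1 = 1.163 + 1.205 − 1 = 1.368.
q = 5.67×10⁻⁸ × 8.683×10¹¹ / 1.368.

q ≈ 36000 W/m²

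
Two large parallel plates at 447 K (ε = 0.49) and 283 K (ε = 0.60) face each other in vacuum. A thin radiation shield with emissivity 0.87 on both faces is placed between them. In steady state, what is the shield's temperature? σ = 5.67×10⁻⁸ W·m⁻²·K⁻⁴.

In steady state the net flux on the hot side equals that on the cold side.
σ(T₁⁴−T_s⁴)/D₁ = σ(T_s⁴−T₂⁴)/D₂, with D₁ = 1/ε₁+1/ε_s−1 = 2.190, D₂ = 1/ε_s+1/ε₂−1 = 1.816.
Solve for T_s⁴: T_s⁴ = (D₂·T₁⁴ + D₁·T₂⁴)/(D₁+D₂) = 2.160×10¹⁰ K⁴.

T_s ≈ 383 K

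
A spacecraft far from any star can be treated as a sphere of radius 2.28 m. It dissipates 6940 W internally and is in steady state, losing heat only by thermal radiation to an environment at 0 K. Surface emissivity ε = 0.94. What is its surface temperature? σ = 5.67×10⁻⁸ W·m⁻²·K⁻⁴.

Steady state: internal power = radiated power, P = εσA T⁴.
Radiating area A = 4πr² = 65.33 m².
T⁴ = P/(εσA) = 6940/(0.94·5.67×10⁻⁸·65.33) = 1.993×10⁹ K⁴.
T = (1.993×10⁹)^(1/4).

T ≈ 211 K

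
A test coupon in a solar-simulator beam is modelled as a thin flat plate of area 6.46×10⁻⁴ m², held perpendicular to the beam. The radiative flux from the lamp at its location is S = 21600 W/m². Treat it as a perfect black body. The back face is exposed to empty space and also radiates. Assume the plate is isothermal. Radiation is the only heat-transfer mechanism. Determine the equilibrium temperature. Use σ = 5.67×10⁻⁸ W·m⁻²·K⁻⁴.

T ≈ 661 K

At equilibrium, absorbed power = emitted power.
Absorbing cross-section = A = 6.460×10⁻⁴ m²; emitting surface = 2A = 0.001292 m² (ratio 2).
S·A_cross = εσ·A_surf·T⁴  ⇒  T⁴ = S/(2σ).
T⁴ = 1.00·21600/(2·5.67×10⁻⁸) = 1.905×10¹¹ K⁴.
T = (1.905×10¹¹)^(1/4).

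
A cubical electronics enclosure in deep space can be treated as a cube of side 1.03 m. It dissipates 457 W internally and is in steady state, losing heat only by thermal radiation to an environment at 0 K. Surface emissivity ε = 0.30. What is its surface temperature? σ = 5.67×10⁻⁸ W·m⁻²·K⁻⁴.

Steady state: internal power = radiated power, P = εσA T⁴.
Radiating area A = 6L² = 6.365 m².
T⁴ = P/(εσA) = 457/(0.30·5.67×10⁻⁸·6.365) = 4.221×10⁹ K⁴.
T = (4.221×10⁹)^(1/4).

T ≈ 255 K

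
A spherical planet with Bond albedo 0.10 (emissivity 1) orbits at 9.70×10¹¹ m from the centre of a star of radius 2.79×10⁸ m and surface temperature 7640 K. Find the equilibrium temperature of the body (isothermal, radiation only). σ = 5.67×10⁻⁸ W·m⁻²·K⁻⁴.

The star's surface emits σT_*⁴; at distance d the flux is S = σT_*⁴(R_*/d)².
S = 5.67×10⁻⁸·(7640)⁴·(2.79×10⁸/9.70×10¹¹)² = 15.98 W/m².
For an isothermal sphere T⁴ = (1−a)S/(4σ) = 6.342×10⁷ K⁴.

T ≈ 89.2 K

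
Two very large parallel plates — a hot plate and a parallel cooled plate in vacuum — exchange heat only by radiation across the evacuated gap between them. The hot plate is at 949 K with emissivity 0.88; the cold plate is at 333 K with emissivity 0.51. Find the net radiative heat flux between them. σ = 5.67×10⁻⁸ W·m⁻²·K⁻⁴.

For two infinite grey parallel plates, q = σ(T₁⁴ − T₂⁴)/(1/ε₁ + 1/ε₂ − 1).
T₁⁴ − T₂⁴ = 8.111×10¹¹ − 1.230×10¹⁰ = 7.988×10¹¹ K⁴.
1/ε₁ + 1/ε₂ − 1 = 1.136 + 1.961 − 1 = 2.097.
q = 5.67×10⁻⁸ × 7.988×10¹¹ / 2.097.

q ≈ 21600 W/m²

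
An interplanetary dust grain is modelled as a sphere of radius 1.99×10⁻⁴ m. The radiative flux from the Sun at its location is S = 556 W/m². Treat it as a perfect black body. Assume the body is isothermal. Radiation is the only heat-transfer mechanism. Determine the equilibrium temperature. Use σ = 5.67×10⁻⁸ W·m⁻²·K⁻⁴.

T ≈ 223 K

At equilibrium, absorbed power = emitted power.
Absorbing cross-section = πr² = 1.244×10⁻⁷ m²; emitting surface = 4πr² = 4.976×10⁻⁷ m² (ratio 4).
S·A_cross = εσ·A_surf·T⁴  ⇒  T⁴ = S/(4σ).
T⁴ = 1.00·556/(4·5.67×10⁻⁸) = 2.451×10⁹ K⁴.
T = (2.451×10⁹)^(1/4).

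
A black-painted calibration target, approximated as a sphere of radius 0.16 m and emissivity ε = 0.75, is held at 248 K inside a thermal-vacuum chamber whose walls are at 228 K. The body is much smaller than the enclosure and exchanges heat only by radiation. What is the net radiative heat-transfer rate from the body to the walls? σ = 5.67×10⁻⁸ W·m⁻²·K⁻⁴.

P_net ≈ 14.8 W

For a small grey body in a large enclosure: P_net = εσA(T_body⁴ − T_wall⁴).
A = 4πr² = 0.3217 m²; T_body⁴ − T_wall⁴ = 3.783×10⁹ − 2.702×10⁹ = 1.080×10⁹ K⁴.
|P_net| = 0.75·5.67×10⁻⁸·0.3217·1.080×10⁹.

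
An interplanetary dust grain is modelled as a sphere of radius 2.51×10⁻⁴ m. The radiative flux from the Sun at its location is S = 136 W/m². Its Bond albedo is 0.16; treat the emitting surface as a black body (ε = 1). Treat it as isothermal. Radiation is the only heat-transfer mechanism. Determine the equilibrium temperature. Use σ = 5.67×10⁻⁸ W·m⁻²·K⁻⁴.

T ≈ 150 K

At equilibrium, absorbed power = emitted power.
Absorbing cross-section = πr² = 1.979×10⁻⁷ m²; emitting surface = 4πr² = 7.917×10⁻⁷ m² (ratio 4).
(1−a)S·A_cross = εσ·A_surf·T⁴  ⇒  T⁴ = (1−a)S/(4σ).
T⁴ = 0.840·136/(4·5.67×10⁻⁸) = 5.037×10⁸ K⁴.
T = (5.037×10⁸)^(1/4).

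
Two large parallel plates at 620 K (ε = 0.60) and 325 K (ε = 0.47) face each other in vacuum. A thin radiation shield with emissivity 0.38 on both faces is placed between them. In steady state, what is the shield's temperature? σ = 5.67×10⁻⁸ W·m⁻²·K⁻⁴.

T_s ≈ 538 K

In steady state the net flux on the hot side equals that on the cold side.
σ(T₁⁴−T_s⁴)/D₁ = σ(T_s⁴−T₂⁴)/D₂, with D₁ = 1/ε₁+1/ε_s−1 = 3.298, D₂ = 1/ε_s+1/ε₂−1 = 3.759.
Solve for T_s⁴: T_s⁴ = (D₂·T₁⁴ + D₁·T₂⁴)/(D₁+D₂) = 8.392×10¹⁰ K⁴.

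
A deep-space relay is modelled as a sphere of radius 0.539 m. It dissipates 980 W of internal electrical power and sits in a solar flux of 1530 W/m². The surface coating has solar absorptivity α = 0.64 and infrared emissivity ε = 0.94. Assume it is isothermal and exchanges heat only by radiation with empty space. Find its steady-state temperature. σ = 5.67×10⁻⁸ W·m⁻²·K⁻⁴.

At steady state, absorbed solar power + internal power = radiated power.
Absorbed: α·S·A_cross = 0.64·1530·0.9127 = 893.7 W (cross-section πr²).
Total input = 893.7 + 980 = 1874 W.
Radiated: εσ·A_surf·T⁴ with A_surf = 4πr² = 3.651 m².
T⁴ = 1874/(0.94·5.67×10⁻⁸·3.651) = 9.630×10⁹ K⁴.

T ≈ 313 K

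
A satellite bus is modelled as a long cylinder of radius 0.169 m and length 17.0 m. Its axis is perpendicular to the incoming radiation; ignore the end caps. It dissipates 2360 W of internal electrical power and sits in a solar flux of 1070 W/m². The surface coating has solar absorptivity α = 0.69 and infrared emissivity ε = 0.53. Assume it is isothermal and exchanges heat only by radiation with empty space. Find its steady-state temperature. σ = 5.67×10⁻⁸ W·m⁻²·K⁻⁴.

T ≈ 332 K

At steady state, absorbed solar power + internal power = radiated power.
Absorbed: α·S·A_cross = 0.69·1070·5.746 = 4242 W (cross-section 2rL).
Total input = 4242 + 2360 = 6602 W.
Radiated: εσ·A_surf·T⁴ with A_surf = 2πrL = 18.05 m².
T⁴ = 6602/(0.53·5.67×10⁻⁸·18.05) = 1.217×10¹⁰ K⁴.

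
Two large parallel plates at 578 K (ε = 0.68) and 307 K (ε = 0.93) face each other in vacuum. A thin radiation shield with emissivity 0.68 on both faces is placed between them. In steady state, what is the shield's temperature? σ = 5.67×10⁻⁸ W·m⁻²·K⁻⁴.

T_s ≈ 483 K

In steady state the net flux on the hot side equals that on the cold side.
σ(T₁⁴−T_s⁴)/D₁ = σ(T_s⁴−T₂⁴)/D₂, with D₁ = 1/ε₁+1/ε_s−1 = 1.941, D₂ = 1/ε_s+1/ε₂−1 = 1.546.
Solve for T_s⁴: T_s⁴ = (D₂·T₁⁴ + D₁·T₂⁴)/(D₁+D₂) = 5.442×10¹⁰ K⁴.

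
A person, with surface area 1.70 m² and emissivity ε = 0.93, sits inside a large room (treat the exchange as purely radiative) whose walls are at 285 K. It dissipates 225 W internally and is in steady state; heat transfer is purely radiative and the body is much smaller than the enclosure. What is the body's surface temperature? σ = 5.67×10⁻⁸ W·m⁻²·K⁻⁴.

For a small grey body in a large enclosure, net radiated power = εσA(T⁴ − T_w⁴).
Steady state: P = εσA(T⁴ − T_w⁴) with A = 1.70 m².
T⁴ = P/(εσA) + T_w⁴ = 225/(0.93·5.67×10⁻⁸·1.700) + (285)⁴
    = 2.510×10⁹ + 6.598×10⁹ = 9.107×10⁹ K⁴.

T ≈ 309 K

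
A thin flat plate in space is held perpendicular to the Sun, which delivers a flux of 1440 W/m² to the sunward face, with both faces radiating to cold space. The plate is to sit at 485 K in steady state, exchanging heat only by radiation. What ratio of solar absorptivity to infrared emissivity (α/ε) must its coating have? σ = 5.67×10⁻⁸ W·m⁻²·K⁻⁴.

Balance: αS·A = εσ·2A·T⁴ ⇒ α/ε = 2σT⁴/S.
α/ε = 2·5.67×10⁻⁸·(485)⁴/1440 = 2·5.67×10⁻⁸·5.533×10¹⁰/1440.

α/ε ≈ 4.36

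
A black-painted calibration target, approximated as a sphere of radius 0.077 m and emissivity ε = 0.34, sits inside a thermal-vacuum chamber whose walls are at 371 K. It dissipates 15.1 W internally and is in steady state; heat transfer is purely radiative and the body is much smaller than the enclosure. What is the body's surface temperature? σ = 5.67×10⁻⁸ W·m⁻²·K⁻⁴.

For a small grey body in a large enclosure, net radiated power = εσA(T⁴ − T_w⁴).
Steady state: P = εσA(T⁴ − T_w⁴) with A = 4πr² = 0.07451 m².
T⁴ = P/(εσA) + T_w⁴ = 15.1/(0.34·5.67×10⁻⁸·0.07451) + (371)⁴
    = 1.051×10¹⁰ + 1.895×10¹⁰ = 2.946×10¹⁰ K⁴.

T ≈ 414 K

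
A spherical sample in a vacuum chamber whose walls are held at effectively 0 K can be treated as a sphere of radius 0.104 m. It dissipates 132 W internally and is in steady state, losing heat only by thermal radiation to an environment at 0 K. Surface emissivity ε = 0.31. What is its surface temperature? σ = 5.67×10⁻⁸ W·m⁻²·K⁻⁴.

T ≈ 485 K

Steady state: internal power = radiated power, P = εσA T⁴.
Radiating area A = 4πr² = 0.1359 m².
T⁴ = P/(εσA) = 132/(0.31·5.67×10⁻⁸·0.1359) = 5.525×10¹⁰ K⁴.
T = (5.525×10¹⁰)^(1/4).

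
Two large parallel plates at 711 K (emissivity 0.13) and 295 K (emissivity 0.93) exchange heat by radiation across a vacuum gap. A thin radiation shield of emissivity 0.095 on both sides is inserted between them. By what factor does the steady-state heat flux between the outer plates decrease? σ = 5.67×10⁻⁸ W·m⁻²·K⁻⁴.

factor ≈ 3.58

Without shield: q₀ = σΔ(T⁴)/(1/ε₁+1/ε₂−1) with denominator 7.768.
With shield the two gaps are in series; the resistances add: (1/ε₁+1/ε_s−1)+(1/ε_s+1/ε₂−1) = 17.22+10.60 = 27.82.
Heat-flux ratio q₀/q = 27.82/7.768.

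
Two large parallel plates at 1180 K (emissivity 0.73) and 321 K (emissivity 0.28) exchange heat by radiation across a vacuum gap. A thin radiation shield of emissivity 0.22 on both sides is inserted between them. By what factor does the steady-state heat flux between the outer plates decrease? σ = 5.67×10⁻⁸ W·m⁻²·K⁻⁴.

factor ≈ 3.05

Without shield: q₀ = σΔ(T⁴)/(1/ε₁+1/ε₂−1) with denominator 3.941.
With shield the two gaps are in series; the resistances add: (1/ε₁+1/ε_s−1)+(1/ε_s+1/ε₂−1) = 4.915+7.117 = 12.03.
Heat-flux ratio q₀/q = 12.03/3.941.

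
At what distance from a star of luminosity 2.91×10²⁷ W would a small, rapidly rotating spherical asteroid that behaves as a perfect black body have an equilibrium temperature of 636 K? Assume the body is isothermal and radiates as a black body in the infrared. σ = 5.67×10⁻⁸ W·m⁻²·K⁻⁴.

For an isothermal black-emitting sphere, (1−a)S·πr² = σ·4πr²·T⁴ ⇒ S = 4σT⁴/(1−a).
S = 4·5.67×10⁻⁸·(636)⁴/1.00 = 37110 W/m².
Flux falls as S = L/(4πd²), so d = √(L/(4πS)) = √(2.91×10²⁷/(4π·37110)).

d ≈ 7.90×10¹⁰ m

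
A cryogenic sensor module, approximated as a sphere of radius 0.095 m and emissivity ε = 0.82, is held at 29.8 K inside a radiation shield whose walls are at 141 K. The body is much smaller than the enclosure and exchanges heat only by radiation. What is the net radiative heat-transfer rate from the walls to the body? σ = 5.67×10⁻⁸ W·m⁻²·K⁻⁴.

For a small grey body in a large enclosure: P_net = εσA(T_body⁴ − T_wall⁴).
A = 4πr² = 0.1134 m²; T_body⁴ − T_wall⁴ = 7.886×10⁵ − 3.953×10⁸ = -3.945×10⁸ K⁴.
|P_net| = 0.82·5.67×10⁻⁸·0.1134·3.945×10⁸.

P_net ≈ 2.08 W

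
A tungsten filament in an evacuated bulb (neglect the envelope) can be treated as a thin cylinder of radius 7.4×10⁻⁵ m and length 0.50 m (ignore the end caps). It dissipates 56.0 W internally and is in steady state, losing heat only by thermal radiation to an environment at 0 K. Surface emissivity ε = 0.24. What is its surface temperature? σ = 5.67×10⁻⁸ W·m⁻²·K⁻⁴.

Steady state: internal power = radiated power, P = εσA T⁴.
Radiating area A = 2πrL = 2.325×10⁻⁴ m².
T⁴ = P/(εσA) = 56.0/(0.24·5.67×10⁻⁸·2.325×10⁻⁴) = 1.770×10¹³ K⁴.
T = (1.770×10¹³)^(1/4).

T ≈ 2050 K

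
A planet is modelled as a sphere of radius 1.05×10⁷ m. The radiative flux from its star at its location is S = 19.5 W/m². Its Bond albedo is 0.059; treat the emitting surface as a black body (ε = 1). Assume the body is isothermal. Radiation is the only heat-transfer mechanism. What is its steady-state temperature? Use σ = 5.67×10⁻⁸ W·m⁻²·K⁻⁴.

At equilibrium, absorbed power = emitted power.
Absorbing cross-section = πr² = 3.464×10¹⁴ m²; emitting surface = 4πr² = 1.385×10¹⁵ m² (ratio 4).
(1−a)S·A_cross = εσ·A_surf·T⁴  ⇒  T⁴ = (1−a)S/(4σ).
T⁴ = 0.941·19.5/(4·5.67×10⁻⁸) = 8.091×10⁷ K⁴.
T = (8.091×10⁷)^(1/4).

T ≈ 94.8 K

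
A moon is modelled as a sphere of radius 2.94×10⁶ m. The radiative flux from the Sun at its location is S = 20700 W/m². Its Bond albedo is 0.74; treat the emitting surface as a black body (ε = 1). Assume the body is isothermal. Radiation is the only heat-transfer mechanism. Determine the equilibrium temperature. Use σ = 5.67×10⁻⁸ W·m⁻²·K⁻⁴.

At equilibrium, absorbed power = emitted power.
Absorbing cross-section = πr² = 2.715×10¹³ m²; emitting surface = 4πr² = 1.086×10¹⁴ m² (ratio 4).
(1−a)S·A_cross = εσ·A_surf·T⁴  ⇒  T⁴ = (1−a)S/(4σ).
T⁴ = 0.260·20700/(4·5.67×10⁻⁸) = 2.373×10¹⁰ K⁴.
T = (2.373×10¹⁰)^(1/4).

T ≈ 392 K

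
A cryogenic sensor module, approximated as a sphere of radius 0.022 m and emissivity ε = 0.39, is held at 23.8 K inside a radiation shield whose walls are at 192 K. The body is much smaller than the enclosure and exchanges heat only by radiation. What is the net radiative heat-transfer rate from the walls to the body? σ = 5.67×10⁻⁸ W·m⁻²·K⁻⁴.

P_net ≈ 0.183 W

For a small grey body in a large enclosure: P_net = εσA(T_body⁴ − T_wall⁴).
A = 4πr² = 0.006082 m²; T_body⁴ − T_wall⁴ = 3.209×10⁵ − 1.359×10⁹ = -1.359×10⁹ K⁴.
|P_net| = 0.39·5.67×10⁻⁸·0.006082·1.359×10⁹.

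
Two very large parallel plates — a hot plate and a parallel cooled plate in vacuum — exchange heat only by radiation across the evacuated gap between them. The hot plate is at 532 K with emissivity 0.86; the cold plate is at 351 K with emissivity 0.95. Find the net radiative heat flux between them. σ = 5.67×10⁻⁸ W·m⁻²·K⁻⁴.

q ≈ 3030 W/m²

For two infinite grey parallel plates, q = σ(T₁⁴ − T₂⁴)/(1/ε₁ + 1/ε₂ − 1).
T₁⁴ − T₂⁴ = 8.010×10¹⁰ − 1.518×10¹⁰ = 6.492×10¹⁰ K⁴.
1/ε₁ + 1/ε₂ − 1 = 1.163 + 1.053 − 1 = 1.215.
q = 5.67×10⁻⁸ × 6.492×10¹⁰ / 1.215.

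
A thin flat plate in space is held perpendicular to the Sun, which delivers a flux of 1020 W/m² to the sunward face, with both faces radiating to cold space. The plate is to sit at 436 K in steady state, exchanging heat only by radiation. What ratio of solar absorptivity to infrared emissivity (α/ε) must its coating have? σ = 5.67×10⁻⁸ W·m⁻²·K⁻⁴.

Balance: αS·A = εσ·2A·T⁴ ⇒ α/ε = 2σT⁴/S.
α/ε = 2·5.67×10⁻⁸·(436)⁴/1020 = 2·5.67×10⁻⁸·3.614×10¹⁰/1020.

α/ε ≈ 4.02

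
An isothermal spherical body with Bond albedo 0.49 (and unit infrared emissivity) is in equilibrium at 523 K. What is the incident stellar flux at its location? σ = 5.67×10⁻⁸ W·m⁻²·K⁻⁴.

(1−a)S·πr² = σ·4πr²·T⁴ ⇒ S = 4σT⁴/(1−a).
S = 4·5.67×10⁻⁸·7.482×10¹⁰/0.510.

S ≈ 33300 W/m²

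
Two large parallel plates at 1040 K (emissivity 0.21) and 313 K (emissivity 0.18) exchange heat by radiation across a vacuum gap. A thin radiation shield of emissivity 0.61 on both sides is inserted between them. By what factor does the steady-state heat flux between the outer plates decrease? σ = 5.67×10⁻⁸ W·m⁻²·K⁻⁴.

Without shield: q₀ = σΔ(T⁴)/(1/ε₁+1/ε₂−1) with denominator 9.317.
With shield the two gaps are in series; the resistances add: (1/ε₁+1/ε_s−1)+(1/ε_s+1/ε₂−1) = 5.401+6.195 = 11.60.
Heat-flux ratio q₀/q = 11.60/9.317.

factor ≈ 1.24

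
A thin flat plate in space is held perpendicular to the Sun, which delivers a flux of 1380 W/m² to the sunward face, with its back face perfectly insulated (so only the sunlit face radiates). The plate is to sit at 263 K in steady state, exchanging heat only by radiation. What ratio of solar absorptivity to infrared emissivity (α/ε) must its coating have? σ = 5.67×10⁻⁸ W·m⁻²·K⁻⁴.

α/ε ≈ 0.197

Balance: αS·A = εσ·1A·T⁴ ⇒ α/ε = σT⁴/S.
α/ε = 5.67×10⁻⁸·(263)⁴/1380 = 5.67×10⁻⁸·4.784×10⁹/1380.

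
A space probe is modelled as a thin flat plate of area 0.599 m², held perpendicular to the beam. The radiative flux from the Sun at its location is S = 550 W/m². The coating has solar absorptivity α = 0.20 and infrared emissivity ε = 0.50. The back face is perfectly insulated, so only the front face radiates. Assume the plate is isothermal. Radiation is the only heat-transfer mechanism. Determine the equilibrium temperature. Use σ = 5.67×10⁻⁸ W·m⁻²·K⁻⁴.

At equilibrium, absorbed power = emitted power.
Absorbing cross-section = A = 0.5990 m²; emitting surface = A = 0.5990 m² (ratio 1).
αS·A_cross = εσ·A_surf·T⁴  ⇒  T⁴ = αS/(ε·1σ).
T⁴ = 0.200·550/(0.50·1·5.67×10⁻⁸) = 3.880×10⁹ K⁴.
T = (3.880×10⁹)^(1/4).

T ≈ 250 K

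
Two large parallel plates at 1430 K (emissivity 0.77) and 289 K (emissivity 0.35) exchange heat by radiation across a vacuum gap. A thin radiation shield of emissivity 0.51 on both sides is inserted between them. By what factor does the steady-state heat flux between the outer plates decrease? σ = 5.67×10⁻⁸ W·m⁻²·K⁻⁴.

Without shield: q₀ = σΔ(T⁴)/(1/ε₁+1/ε₂−1) with denominator 3.156.
With shield the two gaps are in series; the resistances add: (1/ε₁+1/ε_s−1)+(1/ε_s+1/ε₂−1) = 2.259+3.818 = 6.077.
Heat-flux ratio q₀/q = 6.077/3.156.

factor ≈ 1.93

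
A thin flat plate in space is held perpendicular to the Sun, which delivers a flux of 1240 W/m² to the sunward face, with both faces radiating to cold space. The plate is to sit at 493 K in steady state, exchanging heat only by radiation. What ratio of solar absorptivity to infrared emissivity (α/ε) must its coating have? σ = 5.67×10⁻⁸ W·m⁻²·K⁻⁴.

Balance: αS·A = εσ·2A·T⁴ ⇒ α/ε = 2σT⁴/S.
α/ε = 2·5.67×10⁻⁸·(493)⁴/1240 = 2·5.67×10⁻⁸·5.907×10¹⁰/1240.

α/ε ≈ 5.40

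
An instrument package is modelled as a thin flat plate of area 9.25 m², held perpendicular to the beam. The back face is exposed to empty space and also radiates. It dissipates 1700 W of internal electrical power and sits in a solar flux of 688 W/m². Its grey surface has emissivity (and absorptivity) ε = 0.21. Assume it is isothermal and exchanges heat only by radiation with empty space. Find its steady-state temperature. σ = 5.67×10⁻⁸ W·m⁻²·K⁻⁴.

At steady state, absorbed solar power + internal power = radiated power.
Absorbed: α·S·A_cross = 0.21·688·9.250 = 1336 W (cross-section A).
Total input = 1336 + 1700 = 3036 W.
Radiated: εσ·A_surf·T⁴ with A_surf = 2A = 18.50 m².
T⁴ = 3036/(0.21·5.67×10⁻⁸·18.50) = 1.378×10¹⁰ K⁴.

T ≈ 343 K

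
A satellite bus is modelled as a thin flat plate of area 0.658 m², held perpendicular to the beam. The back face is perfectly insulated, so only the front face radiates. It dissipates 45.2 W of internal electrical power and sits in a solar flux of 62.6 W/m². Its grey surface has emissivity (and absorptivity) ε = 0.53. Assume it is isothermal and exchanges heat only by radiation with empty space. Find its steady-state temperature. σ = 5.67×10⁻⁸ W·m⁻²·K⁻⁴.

T ≈ 241 K

At steady state, absorbed solar power + internal power = radiated power.
Absorbed: α·S·A_cross = 0.53·62.6·0.6580 = 21.83 W (cross-section A).
Total input = 21.83 + 45.2 = 67.03 W.
Radiated: εσ·A_surf·T⁴ with A_surf = A = 0.6580 m².
T⁴ = 67.03/(0.53·5.67×10⁻⁸·0.6580) = 3.390×10⁹ K⁴.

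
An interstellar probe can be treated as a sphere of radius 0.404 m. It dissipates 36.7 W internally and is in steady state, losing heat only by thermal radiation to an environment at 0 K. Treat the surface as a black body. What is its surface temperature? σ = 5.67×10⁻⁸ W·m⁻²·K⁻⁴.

T ≈ 133 K

Steady state: internal power = radiated power, P = εσA T⁴.
Radiating area A = 4πr² = 2.051 m².
T⁴ = P/(εσA) = 36.7/(1.0·5.67×10⁻⁸·2.051) = 3.156×10⁸ K⁴.
T = (3.156×10⁸)^(1/4).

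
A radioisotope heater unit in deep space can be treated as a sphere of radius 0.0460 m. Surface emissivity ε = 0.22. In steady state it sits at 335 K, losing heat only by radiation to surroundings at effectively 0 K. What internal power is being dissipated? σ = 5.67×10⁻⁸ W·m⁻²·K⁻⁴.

P ≈ 4.18 W

Steady state: P = εσA T⁴.
A = 4πr² = 0.02659 m²; T⁴ = (335)⁴ = 1.259×10¹⁰ K⁴.
P = 0.22 × 5.67×10⁻⁸ × 0.02659 × 1.259×10¹⁰.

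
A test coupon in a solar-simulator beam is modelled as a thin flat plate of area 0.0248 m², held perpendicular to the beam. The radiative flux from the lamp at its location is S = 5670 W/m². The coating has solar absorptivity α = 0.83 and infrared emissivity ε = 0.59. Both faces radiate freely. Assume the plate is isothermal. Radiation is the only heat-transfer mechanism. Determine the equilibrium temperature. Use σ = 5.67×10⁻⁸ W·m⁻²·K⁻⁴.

At equilibrium, absorbed power = emitted power.
Absorbing cross-section = A = 0.02480 m²; emitting surface = 2A = 0.04960 m² (ratio 2).
αS·A_cross = εσ·A_surf·T⁴  ⇒  T⁴ = αS/(ε·2σ).
T⁴ = 0.830·5670/(0.59·2·5.67×10⁻⁸) = 7.034×10¹⁰ K⁴.
T = (7.034×10¹⁰)^(1/4).

T ≈ 515 K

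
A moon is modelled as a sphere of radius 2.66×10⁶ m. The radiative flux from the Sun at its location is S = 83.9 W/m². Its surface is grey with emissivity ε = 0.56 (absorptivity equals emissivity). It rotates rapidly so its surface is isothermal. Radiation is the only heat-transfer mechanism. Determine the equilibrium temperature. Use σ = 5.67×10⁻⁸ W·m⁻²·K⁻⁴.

At equilibrium, absorbed power = emitted power.
Absorbing cross-section = πr² = 2.223×10¹³ m²; emitting surface = 4πr² = 8.891×10¹³ m² (ratio 4).
εS·A_cross = εσ·A_surf·T⁴  ⇒  T⁴ = S/(4σ)   (ε cancels).
T⁴ = 83.9/(4·5.67×10⁻⁸) = 3.699×10⁸ K⁴.
T = (3.699×10⁸)^(1/4).

T ≈ 139 K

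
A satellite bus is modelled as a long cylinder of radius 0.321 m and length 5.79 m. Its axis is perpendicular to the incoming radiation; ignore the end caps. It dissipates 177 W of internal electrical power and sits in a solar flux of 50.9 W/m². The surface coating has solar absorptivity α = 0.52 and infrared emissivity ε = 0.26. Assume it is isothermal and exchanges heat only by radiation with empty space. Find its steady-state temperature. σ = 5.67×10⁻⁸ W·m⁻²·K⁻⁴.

T ≈ 200 K

At steady state, absorbed solar power + internal power = radiated power.
Absorbed: α·S·A_cross = 0.52·50.9·3.717 = 98.39 W (cross-section 2rL).
Total input = 98.39 + 177 = 275.4 W.
Radiated: εσ·A_surf·T⁴ with A_surf = 2πrL = 11.68 m².
T⁴ = 275.4/(0.26·5.67×10⁻⁸·11.68) = 1.600×10⁹ K⁴.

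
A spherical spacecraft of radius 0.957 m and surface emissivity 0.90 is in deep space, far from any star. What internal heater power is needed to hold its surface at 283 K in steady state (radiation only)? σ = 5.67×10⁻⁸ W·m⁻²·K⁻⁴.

P = εσ·4πr²·T⁴.
4πr² = 11.51 m²; T⁴ = 6.414×10⁹ K⁴.
P = 0.90·5.67×10⁻⁸·11.51·6.414×10⁹.

P ≈ 3770 W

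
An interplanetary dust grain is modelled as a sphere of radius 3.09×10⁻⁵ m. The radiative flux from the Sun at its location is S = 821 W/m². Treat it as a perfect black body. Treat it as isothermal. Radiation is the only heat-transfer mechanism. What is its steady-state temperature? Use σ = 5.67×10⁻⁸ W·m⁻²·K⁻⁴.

T ≈ 245 K

At equilibrium, absorbed power = emitted power.
Absorbing cross-section = πr² = 3.000×10⁻⁹ m²; emitting surface = 4πr² = 1.200×10⁻⁸ m² (ratio 4).
S·A_cross = εσ·A_surf·T⁴  ⇒  T⁴ = S/(4σ).
T⁴ = 1.00·821/(4·5.67×10⁻⁸) = 3.620×10⁹ K⁴.
T = (3.620×10⁹)^(1/4).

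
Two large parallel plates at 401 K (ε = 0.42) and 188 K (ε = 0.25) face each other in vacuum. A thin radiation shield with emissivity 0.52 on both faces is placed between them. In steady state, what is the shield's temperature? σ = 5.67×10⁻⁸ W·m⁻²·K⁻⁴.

T_s ≈ 356 K

In steady state the net flux on the hot side equals that on the cold side.
σ(T₁⁴−T_s⁴)/D₁ = σ(T_s⁴−T₂⁴)/D₂, with D₁ = 1/ε₁+1/ε_s−1 = 3.304, D₂ = 1/ε_s+1/ε₂−1 = 4.923.
Solve for T_s⁴: T_s⁴ = (D₂·T₁⁴ + D₁·T₂⁴)/(D₁+D₂) = 1.597×10¹⁰ K⁴.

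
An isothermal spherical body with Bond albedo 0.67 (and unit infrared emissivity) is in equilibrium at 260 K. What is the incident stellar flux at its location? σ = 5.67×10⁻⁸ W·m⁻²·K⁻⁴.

(1−a)S·πr² = σ·4πr²·T⁴ ⇒ S = 4σT⁴/(1−a).
S = 4·5.67×10⁻⁸·4.570×10⁹/0.330.

S ≈ 3140 W/m²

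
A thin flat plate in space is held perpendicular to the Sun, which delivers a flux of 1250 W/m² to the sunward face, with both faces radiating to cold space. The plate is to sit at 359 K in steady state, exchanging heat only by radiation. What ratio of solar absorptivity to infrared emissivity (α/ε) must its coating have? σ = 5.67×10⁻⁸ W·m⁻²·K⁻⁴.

Balance: αS·A = εσ·2A·T⁴ ⇒ α/ε = 2σT⁴/S.
α/ε = 2·5.67×10⁻⁸·(359)⁴/1250 = 2·5.67×10⁻⁸·1.661×10¹⁰/1250.

α/ε ≈ 1.51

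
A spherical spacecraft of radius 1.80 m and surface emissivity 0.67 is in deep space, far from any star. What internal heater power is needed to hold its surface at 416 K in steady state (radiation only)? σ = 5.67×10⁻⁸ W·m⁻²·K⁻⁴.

P ≈ 46300 W

P = εσ·4πr²·T⁴.
4πr² = 40.72 m²; T⁴ = 2.995×10¹⁰ K⁴.
P = 0.67·5.67×10⁻⁸·40.72·2.995×10¹⁰.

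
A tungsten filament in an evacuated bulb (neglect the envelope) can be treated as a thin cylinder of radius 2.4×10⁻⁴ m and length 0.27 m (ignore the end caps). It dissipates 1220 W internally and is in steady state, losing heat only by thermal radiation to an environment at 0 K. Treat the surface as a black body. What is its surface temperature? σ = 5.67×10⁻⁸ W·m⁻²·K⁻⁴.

Steady state: internal power = radiated power, P = εσA T⁴.
Radiating area A = 2πrL = 4.072×10⁻⁴ m².
T⁴ = P/(εσA) = 1220/(1.0·5.67×10⁻⁸·4.072×10⁻⁴) = 5.285×10¹³ K⁴.
T = (5.285×10¹³)^(1/4).

T ≈ 2700 K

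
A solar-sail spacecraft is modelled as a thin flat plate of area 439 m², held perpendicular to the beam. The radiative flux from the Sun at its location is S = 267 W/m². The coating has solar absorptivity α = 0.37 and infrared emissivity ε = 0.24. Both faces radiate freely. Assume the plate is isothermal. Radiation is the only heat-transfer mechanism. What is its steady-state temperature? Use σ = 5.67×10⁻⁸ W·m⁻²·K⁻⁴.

At equilibrium, absorbed power = emitted power.
Absorbing cross-section = A = 439.0 m²; emitting surface = 2A = 878.0 m² (ratio 2).
αS·A_cross = εσ·A_surf·T⁴  ⇒  T⁴ = αS/(ε·2σ).
T⁴ = 0.370·267/(0.24·2·5.67×10⁻⁸) = 3.630×10⁹ K⁴.
T = (3.630×10⁹)^(1/4).

T ≈ 245 K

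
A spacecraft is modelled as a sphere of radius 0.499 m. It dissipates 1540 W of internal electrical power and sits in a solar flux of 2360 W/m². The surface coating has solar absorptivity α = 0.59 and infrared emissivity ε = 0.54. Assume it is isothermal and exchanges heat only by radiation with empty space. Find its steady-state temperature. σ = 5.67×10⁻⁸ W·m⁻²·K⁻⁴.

T ≈ 407 K

At steady state, absorbed solar power + internal power = radiated power.
Absorbed: α·S·A_cross = 0.59·2360·0.7823 = 1089 W (cross-section πr²).
Total input = 1089 + 1540 = 2629 W.
Radiated: εσ·A_surf·T⁴ with A_surf = 4πr² = 3.129 m².
T⁴ = 2629/(0.54·5.67×10⁻⁸·3.129) = 2.744×10¹⁰ K⁴.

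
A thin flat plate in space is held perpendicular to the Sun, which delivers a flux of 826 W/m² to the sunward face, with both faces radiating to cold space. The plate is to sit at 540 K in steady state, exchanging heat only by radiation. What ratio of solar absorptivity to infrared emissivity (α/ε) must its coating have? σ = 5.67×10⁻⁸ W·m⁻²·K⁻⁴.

α/ε ≈ 11.7

Balance: αS·A = εσ·2A·T⁴ ⇒ α/ε = 2σT⁴/S.
α/ε = 2·5.67×10⁻⁸·(540)⁴/826 = 2·5.67×10⁻⁸·8.503×10¹⁰/826.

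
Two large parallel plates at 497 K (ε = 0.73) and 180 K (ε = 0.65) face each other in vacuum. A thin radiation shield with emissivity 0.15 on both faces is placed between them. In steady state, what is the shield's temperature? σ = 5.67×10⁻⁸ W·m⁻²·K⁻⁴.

T_s ≈ 421 K

In steady state the net flux on the hot side equals that on the cold side.
σ(T₁⁴−T_s⁴)/D₁ = σ(T_s⁴−T₂⁴)/D₂, with D₁ = 1/ε₁+1/ε_s−1 = 7.037, D₂ = 1/ε_s+1/ε₂−1 = 7.205.
Solve for T_s⁴: T_s⁴ = (D₂·T₁⁴ + D₁·T₂⁴)/(D₁+D₂) = 3.139×10¹⁰ K⁴.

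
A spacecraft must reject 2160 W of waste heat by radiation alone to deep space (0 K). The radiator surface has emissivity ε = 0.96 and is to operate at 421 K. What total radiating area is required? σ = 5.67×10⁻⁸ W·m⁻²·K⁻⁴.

P = εσA T⁴ ⇒ A = P/(εσT⁴).
T⁴ = 3.141×10¹⁰ K⁴.
A = 2160/(0.96 × 5.67×10⁻⁸ × 3.141×10¹⁰).

A ≈ 1.26 m²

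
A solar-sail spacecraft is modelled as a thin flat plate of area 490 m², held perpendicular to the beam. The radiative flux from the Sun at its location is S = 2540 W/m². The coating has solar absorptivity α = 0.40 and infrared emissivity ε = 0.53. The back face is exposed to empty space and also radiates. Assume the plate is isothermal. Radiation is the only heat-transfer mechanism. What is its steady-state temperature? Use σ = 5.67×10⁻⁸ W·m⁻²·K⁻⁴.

T ≈ 361 K

At equilibrium, absorbed power = emitted power.
Absorbing cross-section = A = 490.0 m²; emitting surface = 2A = 980.0 m² (ratio 2).
αS·A_cross = εσ·A_surf·T⁴  ⇒  T⁴ = αS/(ε·2σ).
T⁴ = 0.400·2540/(0.53·2·5.67×10⁻⁸) = 1.690×10¹⁰ K⁴.
T = (1.690×10¹⁰)^(1/4).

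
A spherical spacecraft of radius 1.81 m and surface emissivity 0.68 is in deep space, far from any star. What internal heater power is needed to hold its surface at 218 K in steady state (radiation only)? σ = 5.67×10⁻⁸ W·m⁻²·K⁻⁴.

P = εσ·4πr²·T⁴.
4πr² = 41.17 m²; T⁴ = 2.259×10⁹ K⁴.
P = 0.68·5.67×10⁻⁸·41.17·2.259×10⁹.

P ≈ 3580 W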